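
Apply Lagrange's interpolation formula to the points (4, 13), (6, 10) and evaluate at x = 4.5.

Lagrange interpolation formula:
P(x) = Σ yᵢ × Lᵢ(x)
where Lᵢ(x) = Π_{j≠i} (x - xⱼ)/(xᵢ - xⱼ)

L_0(4.5) = (4.5 - 6)/(4 - 6) = 0.750000
L_1(4.5) = (4.5 - 4)/(6 - 4) = 0.250000

P(4.5) = 13×L_0(4.5) + 10×L_1(4.5)
P(4.5) = 12.250000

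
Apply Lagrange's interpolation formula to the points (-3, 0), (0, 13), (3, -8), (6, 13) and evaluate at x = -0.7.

Lagrange interpolation formula:
P(x) = Σ yᵢ × Lᵢ(x)
where Lᵢ(x) = Π_{j≠i} (x - xⱼ)/(xᵢ - xⱼ)

L_0(-0.7) = (-0.7 - 0)/(-3 - 0) × (-0.7 - 3)/(-3 - 3) × (-0.7 - 6)/(-3 - 6) = 0.107117
L_1(-0.7) = (-0.7 - (-3))/(0 - (-3)) × (-0.7 - 3)/(0 - 3) × (-0.7 - 6)/(0 - 6) = 1.055870
L_2(-0.7) = (-0.7 - (-3))/(3 - (-3)) × (-0.7 - 0)/(3 - 0) × (-0.7 - 6)/(3 - 6) = -0.199759
L_3(-0.7) = (-0.7 - (-3))/(6 - (-3)) × (-0.7 - 0)/(6 - 0) × (-0.7 - 3)/(6 - 3) = 0.036772

P(-0.7) = 0×L_0(-0.7) + 13×L_1(-0.7) + (-8)×L_2(-0.7) + 13×L_3(-0.7)
P(-0.7) = 15.802420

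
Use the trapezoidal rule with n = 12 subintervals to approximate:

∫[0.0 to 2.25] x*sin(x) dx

f(x) = x*sin(x)
a = 0.0, b = 2.25, n = 12
h = (b - a)/n = 0.187500

Trapezoidal rule: (h/2)[f(x₀) + 2f(x₁) + 2f(x₂) + ... + f(xₙ)]

x_0 = 0.0000, f(x_0) = 0.000000, coefficient = 1
x_1 = 0.1875, f(x_1) = 0.034951, coefficient = 2
x_2 = 0.3750, f(x_2) = 0.137352, coefficient = 2
x_3 = 0.5625, f(x_3) = 0.299983, coefficient = 2
x_4 = 0.7500, f(x_4) = 0.511229, coefficient = 2
x_5 = 0.9375, f(x_5) = 0.755701, coefficient = 2
x_6 = 1.1250, f(x_6) = 1.015051, coefficient = 2
x_7 = 1.3125, f(x_7) = 1.268960, coefficient = 2
x_8 = 1.5000, f(x_8) = 1.496242, coefficient = 2
x_9 = 1.6875, f(x_9) = 1.676021, coefficient = 2
x_10 = 1.8750, f(x_10) = 1.788911, coefficient = 2
x_11 = 2.0625, f(x_11) = 1.818155, coefficient = 2
x_12 = 2.2500, f(x_12) = 1.750665, coefficient = 1

I ≈ (0.187500/2) × 23.355778 = 2.189604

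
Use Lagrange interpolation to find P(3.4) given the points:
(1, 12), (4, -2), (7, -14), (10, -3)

Lagrange interpolation formula:
P(x) = Σ yᵢ × Lᵢ(x)
where Lᵢ(x) = Π_{j≠i} (x - xⱼ)/(xᵢ - xⱼ)

L_0(3.4) = (3.4 - 4)/(1 - 4) × (3.4 - 7)/(1 - 7) × (3.4 - 10)/(1 - 10) = 0.088000
L_1(3.4) = (3.4 - 1)/(4 - 1) × (3.4 - 7)/(4 - 7) × (3.4 - 10)/(4 - 10) = 1.056000
L_2(3.4) = (3.4 - 1)/(7 - 1) × (3.4 - 4)/(7 - 4) × (3.4 - 10)/(7 - 10) = -0.176000
L_3(3.4) = (3.4 - 1)/(10 - 1) × (3.4 - 4)/(10 - 4) × (3.4 - 7)/(10 - 7) = 0.032000

P(3.4) = 12×L_0(3.4) + (-2)×L_1(3.4) + (-14)×L_2(3.4) + (-3)×L_3(3.4)
P(3.4) = 1.312000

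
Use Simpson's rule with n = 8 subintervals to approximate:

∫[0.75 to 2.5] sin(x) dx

f(x) = sin(x)
a = 0.75, b = 2.5, n = 8
h = (b - a)/n = 0.218750

Simpson's rule: (h/3)[f(x₀) + 4f(x₁) + 2f(x₂) + ... + f(xₙ)]

x_0 = 0.7500, f(x_0) = 0.681639, coefficient = 1
x_1 = 0.9688, f(x_1) = 0.824178, coefficient = 4
x_2 = 1.1875, f(x_2) = 0.927437, coefficient = 2
x_3 = 1.4062, f(x_3) = 0.986493, coefficient = 4
x_4 = 1.6250, f(x_4) = 0.998531, coefficient = 2
x_5 = 1.8438, f(x_5) = 0.962979, coefficient = 4
x_6 = 2.0625, f(x_6) = 0.881530, coefficient = 2
x_7 = 2.2812, f(x_7) = 0.758066, coefficient = 4
x_8 = 2.5000, f(x_8) = 0.598472, coefficient = 1

I ≈ (0.218750/3) × 21.021972 = 1.532852
Exact value: 1.532832
Error: 0.000020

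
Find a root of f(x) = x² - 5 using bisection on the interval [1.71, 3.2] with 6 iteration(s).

f(x) = x² - 5
Initial interval: [1.71, 3.2]

Iteration 1:
  c_1 = (1.710000 + 3.200000)/2 = 2.455000
  f(c_1) = f(2.455000) = 1.027025
  f(a) × f(c) < 0, new interval: [1.710000, 2.455000]
Iteration 2:
  c_2 = (1.710000 + 2.455000)/2 = 2.082500
  f(c_2) = f(2.082500) = -0.663194
  f(a) × f(c) ≥ 0, new interval: [2.082500, 2.455000]
Iteration 3:
  c_3 = (2.082500 + 2.455000)/2 = 2.268750
  f(c_3) = f(2.268750) = 0.147227
  f(a) × f(c) < 0, new interval: [2.082500, 2.268750]
Iteration 4:
  c_4 = (2.082500 + 2.268750)/2 = 2.175625
  f(c_4) = f(2.175625) = -0.266656
  f(a) × f(c) ≥ 0, new interval: [2.175625, 2.268750]
Iteration 5:
  c_5 = (2.175625 + 2.268750)/2 = 2.222187
  f(c_5) = f(2.222187) = -0.061883
  f(a) × f(c) ≥ 0, new interval: [2.222187, 2.268750]
Iteration 6:
  c_6 = (2.222187 + 2.268750)/2 = 2.245469
  f(c_6) = f(2.245469) = 0.042130
  f(a) × f(c) < 0, new interval: [2.222187, 2.245469]

After 6 iteration(s), the approximation is c_6 = 2.245469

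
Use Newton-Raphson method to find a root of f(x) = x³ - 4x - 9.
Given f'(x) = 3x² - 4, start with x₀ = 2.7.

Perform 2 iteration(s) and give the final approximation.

f(x) = x³ - 4x - 9
f'(x) = 3x² - 4
x₀ = 2.7

Newton-Raphson formula: x_{n+1} = x_n - f(x_n)/f'(x_n)

Iteration 1:
  f(2.700000) = -0.117000
  f'(2.700000) = 17.870000
  x_1 = 2.700000 - (-0.117000)/17.870000 = 2.706547
Iteration 2:
  f(2.706547) = 0.000348
  f'(2.706547) = 17.976195
  x_2 = 2.706547 - 0.000348/17.976195 = 2.706528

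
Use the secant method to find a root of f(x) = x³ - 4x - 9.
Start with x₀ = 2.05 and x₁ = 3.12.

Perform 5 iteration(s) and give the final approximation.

f(x) = x³ - 4x - 9
x₀ = 2.05, x₁ = 3.12

Secant formula: x_{n+1} = x_n - f(x_n)(x_n - x_{n-1})/(f(x_n) - f(x_{n-1}))

Iteration 1:
  f(2.050000) = -8.584875
  f(3.120000) = 8.891328
  x_2 = 3.120000 - 8.891328×(3.120000 - 2.050000)/(8.891328 - (-8.584875))
       = 2.575619
Iteration 2:
  f(3.120000) = 8.891328
  f(2.575619) = -2.216308
  x_3 = 2.575619 - (-2.216308)×(2.575619 - 3.120000)/(-2.216308 - 8.891328)
       = 2.684239
Iteration 3:
  f(2.575619) = -2.216308
  f(2.684239) = -0.396640
  x_4 = 2.684239 - (-0.396640)×(2.684239 - 2.575619)/(-0.396640 - (-2.216308))
       = 2.707915
Iteration 4:
  f(2.684239) = -0.396640
  f(2.707915) = 0.024958
  x_5 = 2.707915 - 0.024958×(2.707915 - 2.684239)/(0.024958 - (-0.396640))
       = 2.706514
Iteration 5:
  f(2.707915) = 0.024958
  f(2.706514) = -0.000253
  x_6 = 2.706514 - (-0.000253)×(2.706514 - 2.707915)/(-0.000253 - 0.024958)
       = 2.706528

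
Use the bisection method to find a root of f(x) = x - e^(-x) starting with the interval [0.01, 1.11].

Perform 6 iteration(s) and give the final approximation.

f(x) = x - e^(-x)
Initial interval: [0.01, 1.11]

Iteration 1:
  c_1 = (0.010000 + 1.110000)/2 = 0.560000
  f(c_1) = f(0.560000) = -0.011209
  f(a) × f(c) ≥ 0, new interval: [0.560000, 1.110000]
Iteration 2:
  c_2 = (0.560000 + 1.110000)/2 = 0.835000
  f(c_2) = f(0.835000) = 0.401126
  f(a) × f(c) < 0, new interval: [0.560000, 0.835000]
Iteration 3:
  c_3 = (0.560000 + 0.835000)/2 = 0.697500
  f(c_3) = f(0.697500) = 0.199672
  f(a) × f(c) < 0, new interval: [0.560000, 0.697500]
Iteration 4:
  c_4 = (0.560000 + 0.697500)/2 = 0.628750
  f(c_4) = f(0.628750) = 0.095492
  f(a) × f(c) < 0, new interval: [0.560000, 0.628750]
Iteration 5:
  c_5 = (0.560000 + 0.628750)/2 = 0.594375
  f(c_5) = f(0.594375) = 0.042468
  f(a) × f(c) < 0, new interval: [0.560000, 0.594375]
Iteration 6:
  c_6 = (0.560000 + 0.594375)/2 = 0.577188
  f(c_6) = f(0.577188) = 0.015712
  f(a) × f(c) < 0, new interval: [0.560000, 0.577188]

After 6 iteration(s), the approximation is c_6 = 0.577188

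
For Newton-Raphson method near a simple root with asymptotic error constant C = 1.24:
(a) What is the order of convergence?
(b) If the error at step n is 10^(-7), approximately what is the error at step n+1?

(a) Newton-Raphson has quadratic (order 2) convergence near simple roots.
    This means |e_{n+1}| ≈ C|e_n|².

(b) With |e_n| = 10^(-7) and C = 1.24:
    |e_{n+1}| ≈ 1.24 × (10^(-7))² = 1.24 × 10^(-14)

(a) 2 (quadratic); (b) |e_{n+1}| ≈ 1.240e-14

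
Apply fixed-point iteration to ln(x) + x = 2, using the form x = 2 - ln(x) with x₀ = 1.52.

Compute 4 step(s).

Equation: ln(x) + x = 2
Fixed-point form: x = 2 - ln(x)
x₀ = 1.52

x_1 = g(1.520000) = 1.581290
x_2 = g(1.581290) = 1.541759
x_3 = g(1.541759) = 1.567076
x_4 = g(1.567076) = 1.550789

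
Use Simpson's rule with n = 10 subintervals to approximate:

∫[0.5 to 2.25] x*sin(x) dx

f(x) = x*sin(x)
a = 0.5, b = 2.25, n = 10
h = (b - a)/n = 0.175000

Simpson's rule: (h/3)[f(x₀) + 4f(x₁) + 2f(x₂) + ... + f(xₙ)]

x_0 = 0.5000, f(x_0) = 0.239713, coefficient = 1
x_1 = 0.6750, f(x_1) = 0.421806, coefficient = 4
x_2 = 0.8500, f(x_2) = 0.638588, coefficient = 2
x_3 = 1.0250, f(x_3) = 0.876082, coefficient = 4
x_4 = 1.2000, f(x_4) = 1.118447, coefficient = 2
x_5 = 1.3750, f(x_5) = 1.348728, coefficient = 4
x_6 = 1.5500, f(x_6) = 1.549665, coefficient = 2
x_7 = 1.7250, f(x_7) = 1.704531, coefficient = 4
x_8 = 1.9000, f(x_8) = 1.797970, coefficient = 2
x_9 = 2.0750, f(x_9) = 1.816786, coefficient = 4
x_10 = 2.2500, f(x_10) = 1.750665, coefficient = 1

I ≈ (0.175000/3) × 36.871450 = 2.150835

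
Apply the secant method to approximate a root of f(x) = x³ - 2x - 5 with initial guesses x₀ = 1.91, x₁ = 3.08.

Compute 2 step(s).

f(x) = x³ - 2x - 5
x₀ = 1.91, x₁ = 3.08

Secant formula: x_{n+1} = x_n - f(x_n)(x_n - x_{n-1})/(f(x_n) - f(x_{n-1}))

Iteration 1:
  f(1.910000) = -1.852129
  f(3.080000) = 18.058112
  x_2 = 3.080000 - 18.058112×(3.080000 - 1.910000)/(18.058112 - (-1.852129))
       = 2.018838
Iteration 2:
  f(3.080000) = 18.058112
  f(2.018838) = -0.809484
  x_3 = 2.018838 - (-0.809484)×(2.018838 - 3.080000)/(-0.809484 - 18.058112)
       = 2.064365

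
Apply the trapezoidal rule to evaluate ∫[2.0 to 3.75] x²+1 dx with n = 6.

f(x) = x²+1
a = 2.0, b = 3.75, n = 6
h = (b - a)/n = 0.291667

Trapezoidal rule: (h/2)[f(x₀) + 2f(x₁) + 2f(x₂) + ... + f(xₙ)]

x_0 = 2.0000, f(x_0) = 5.000000, coefficient = 1
x_1 = 2.2917, f(x_1) = 6.251736, coefficient = 2
x_2 = 2.5833, f(x_2) = 7.673611, coefficient = 2
x_3 = 2.8750, f(x_3) = 9.265625, coefficient = 2
x_4 = 3.1667, f(x_4) = 11.027778, coefficient = 2
x_5 = 3.4583, f(x_5) = 12.960069, coefficient = 2
x_6 = 3.7500, f(x_6) = 15.062500, coefficient = 1

I ≈ (0.291667/2) × 114.420139 = 16.686270
Exact value: 16.661458
Error: 0.024812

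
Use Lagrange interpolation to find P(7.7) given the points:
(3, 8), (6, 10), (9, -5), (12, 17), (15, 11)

Lagrange interpolation formula:
P(x) = Σ yᵢ × Lᵢ(x)
where Lᵢ(x) = Π_{j≠i} (x - xⱼ)/(xᵢ - xⱼ)

L_0(7.7) = (7.7 - 6)/(3 - 6) × (7.7 - 9)/(3 - 9) × (7.7 - 12)/(3 - 12) × (7.7 - 15)/(3 - 15) = -0.035685
L_1(7.7) = (7.7 - 3)/(6 - 3) × (7.7 - 9)/(6 - 9) × (7.7 - 12)/(6 - 12) × (7.7 - 15)/(6 - 15) = 0.394636
L_2(7.7) = (7.7 - 3)/(9 - 3) × (7.7 - 6)/(9 - 6) × (7.7 - 12)/(9 - 12) × (7.7 - 15)/(9 - 15) = 0.774093
L_3(7.7) = (7.7 - 3)/(12 - 3) × (7.7 - 6)/(12 - 6) × (7.7 - 9)/(12 - 9) × (7.7 - 15)/(12 - 15) = -0.156019
L_4(7.7) = (7.7 - 3)/(15 - 3) × (7.7 - 6)/(15 - 6) × (7.7 - 9)/(15 - 9) × (7.7 - 12)/(15 - 12) = 0.022975

P(7.7) = 8×L_0(7.7) + 10×L_1(7.7) + (-5)×L_2(7.7) + 17×L_3(7.7) + 11×L_4(7.7)
P(7.7) = -2.609179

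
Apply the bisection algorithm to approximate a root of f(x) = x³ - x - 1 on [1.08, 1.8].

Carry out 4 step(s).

f(x) = x³ - x - 1
Initial interval: [1.08, 1.8]

Iteration 1:
  c_1 = (1.080000 + 1.800000)/2 = 1.440000
  f(c_1) = f(1.440000) = 0.545984
  f(a) × f(c) < 0, new interval: [1.080000, 1.440000]
Iteration 2:
  c_2 = (1.080000 + 1.440000)/2 = 1.260000
  f(c_2) = f(1.260000) = -0.259624
  f(a) × f(c) ≥ 0, new interval: [1.260000, 1.440000]
Iteration 3:
  c_3 = (1.260000 + 1.440000)/2 = 1.350000
  f(c_3) = f(1.350000) = 0.110375
  f(a) × f(c) < 0, new interval: [1.260000, 1.350000]
Iteration 4:
  c_4 = (1.260000 + 1.350000)/2 = 1.305000
  f(c_4) = f(1.305000) = -0.082552
  f(a) × f(c) ≥ 0, new interval: [1.305000, 1.350000]

After 4 iteration(s), the approximation is c_4 = 1.305000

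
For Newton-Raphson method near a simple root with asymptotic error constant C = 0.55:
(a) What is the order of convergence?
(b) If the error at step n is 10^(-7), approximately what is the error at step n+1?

(a) Newton-Raphson has quadratic (order 2) convergence near simple roots.
    This means |e_{n+1}| ≈ C|e_n|².

(b) With |e_n| = 10^(-7) and C = 0.55:
    |e_{n+1}| ≈ 0.55 × (10^(-7))² = 0.55 × 10^(-14)

(a) 2 (quadratic); (b) |e_{n+1}| ≈ 5.500e-15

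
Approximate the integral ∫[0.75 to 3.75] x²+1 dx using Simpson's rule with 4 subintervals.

f(x) = x²+1
a = 0.75, b = 3.75, n = 4
h = (b - a)/n = 0.750000

Simpson's rule: (h/3)[f(x₀) + 4f(x₁) + 2f(x₂) + ... + f(xₙ)]

x_0 = 0.7500, f(x_0) = 1.562500, coefficient = 1
x_1 = 1.5000, f(x_1) = 3.250000, coefficient = 4
x_2 = 2.2500, f(x_2) = 6.062500, coefficient = 2
x_3 = 3.0000, f(x_3) = 10.000000, coefficient = 4
x_4 = 3.7500, f(x_4) = 15.062500, coefficient = 1

I ≈ (0.750000/3) × 81.750000 = 20.437500
Exact value: 20.437500
Error: 0.000000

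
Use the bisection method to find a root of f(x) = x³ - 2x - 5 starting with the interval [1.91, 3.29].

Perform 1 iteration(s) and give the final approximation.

f(x) = x³ - 2x - 5
Initial interval: [1.91, 3.29]

Iteration 1:
  c_1 = (1.910000 + 3.290000)/2 = 2.600000
  f(c_1) = f(2.600000) = 7.376000
  f(a) × f(c) < 0, new interval: [1.910000, 2.600000]

After 1 iteration(s), the approximation is c_1 = 2.600000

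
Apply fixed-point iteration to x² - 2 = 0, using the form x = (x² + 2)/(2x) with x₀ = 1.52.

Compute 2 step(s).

Equation: x² - 2 = 0
Fixed-point form: x = (x² + 2)/(2x)
x₀ = 1.52

x_1 = g(1.520000) = 1.417895
x_2 = g(1.417895) = 1.414218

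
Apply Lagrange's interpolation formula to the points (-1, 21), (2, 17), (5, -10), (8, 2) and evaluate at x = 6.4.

Lagrange interpolation formula:
P(x) = Σ yᵢ × Lᵢ(x)
where Lᵢ(x) = Π_{j≠i} (x - xⱼ)/(xᵢ - xⱼ)

L_0(6.4) = (6.4 - 2)/(-1 - 2) × (6.4 - 5)/(-1 - 5) × (6.4 - 8)/(-1 - 8) = 0.060840
L_1(6.4) = (6.4 - (-1))/(2 - (-1)) × (6.4 - 5)/(2 - 5) × (6.4 - 8)/(2 - 8) = -0.306963
L_2(6.4) = (6.4 - (-1))/(5 - (-1)) × (6.4 - 2)/(5 - 2) × (6.4 - 8)/(5 - 8) = 0.964741
L_3(6.4) = (6.4 - (-1))/(8 - (-1)) × (6.4 - 2)/(8 - 2) × (6.4 - 5)/(8 - 5) = 0.281383

P(6.4) = 21×L_0(6.4) + 17×L_1(6.4) + (-10)×L_2(6.4) + 2×L_3(6.4)
P(6.4) = -13.025383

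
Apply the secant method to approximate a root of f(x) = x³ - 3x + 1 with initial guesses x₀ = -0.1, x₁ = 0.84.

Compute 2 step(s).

f(x) = x³ - 3x + 1
x₀ = -0.1, x₁ = 0.84

Secant formula: x_{n+1} = x_n - f(x_n)(x_n - x_{n-1})/(f(x_n) - f(x_{n-1}))

Iteration 1:
  f(-0.100000) = 1.299000
  f(0.840000) = -0.927296
  x_2 = 0.840000 - (-0.927296)×(0.840000 - (-0.100000))/(-0.927296 - 1.299000)
       = 0.448472
Iteration 2:
  f(0.840000) = -0.927296
  f(0.448472) = -0.255215
  x_3 = 0.448472 - (-0.255215)×(0.448472 - 0.840000)/(-0.255215 - (-0.927296))
       = 0.299793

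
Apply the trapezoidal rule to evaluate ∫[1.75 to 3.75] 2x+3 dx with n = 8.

f(x) = 2x+3
a = 1.75, b = 3.75, n = 8
h = (b - a)/n = 0.250000

Trapezoidal rule: (h/2)[f(x₀) + 2f(x₁) + 2f(x₂) + ... + f(xₙ)]

x_0 = 1.7500, f(x_0) = 6.500000, coefficient = 1
x_1 = 2.0000, f(x_1) = 7.000000, coefficient = 2
x_2 = 2.2500, f(x_2) = 7.500000, coefficient = 2
x_3 = 2.5000, f(x_3) = 8.000000, coefficient = 2
x_4 = 2.7500, f(x_4) = 8.500000, coefficient = 2
x_5 = 3.0000, f(x_5) = 9.000000, coefficient = 2
x_6 = 3.2500, f(x_6) = 9.500000, coefficient = 2
x_7 = 3.5000, f(x_7) = 10.000000, coefficient = 2
x_8 = 3.7500, f(x_8) = 10.500000, coefficient = 1

I ≈ (0.250000/2) × 136.000000 = 17.000000
Exact value: 17.000000
Error: 0.000000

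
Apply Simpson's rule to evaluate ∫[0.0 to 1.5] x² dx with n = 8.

f(x) = x²
a = 0.0, b = 1.5, n = 8
h = (b - a)/n = 0.187500

Simpson's rule: (h/3)[f(x₀) + 4f(x₁) + 2f(x₂) + ... + f(xₙ)]

x_0 = 0.0000, f(x_0) = 0.000000, coefficient = 1
x_1 = 0.1875, f(x_1) = 0.035156, coefficient = 4
x_2 = 0.3750, f(x_2) = 0.140625, coefficient = 2
x_3 = 0.5625, f(x_3) = 0.316406, coefficient = 4
x_4 = 0.7500, f(x_4) = 0.562500, coefficient = 2
x_5 = 0.9375, f(x_5) = 0.878906, coefficient = 4
x_6 = 1.1250, f(x_6) = 1.265625, coefficient = 2
x_7 = 1.3125, f(x_7) = 1.722656, coefficient = 4
x_8 = 1.5000, f(x_8) = 2.250000, coefficient = 1

I ≈ (0.187500/3) × 18.000000 = 1.125000
Exact value: 1.125000
Error: 0.000000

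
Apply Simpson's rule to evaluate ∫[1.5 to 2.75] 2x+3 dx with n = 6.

f(x) = 2x+3
a = 1.5, b = 2.75, n = 6
h = (b - a)/n = 0.208333

Simpson's rule: (h/3)[f(x₀) + 4f(x₁) + 2f(x₂) + ... + f(xₙ)]

x_0 = 1.5000, f(x_0) = 6.000000, coefficient = 1
x_1 = 1.7083, f(x_1) = 6.416667, coefficient = 4
x_2 = 1.9167, f(x_2) = 6.833333, coefficient = 2
x_3 = 2.1250, f(x_3) = 7.250000, coefficient = 4
x_4 = 2.3333, f(x_4) = 7.666667, coefficient = 2
x_5 = 2.5417, f(x_5) = 8.083333, coefficient = 4
x_6 = 2.7500, f(x_6) = 8.500000, coefficient = 1

I ≈ (0.208333/3) × 130.500000 = 9.062500
Exact value: 9.062500
Error: 0.000000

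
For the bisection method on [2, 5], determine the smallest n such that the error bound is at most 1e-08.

We need (b-a)/2^n ≤ 1e-08
(5 - 2)/2^n ≤ 1e-08
3/2^n ≤ 1e-08
2^n ≥ 300000000
n ≥ log₂(300000000) = 28.16
n ≥ 29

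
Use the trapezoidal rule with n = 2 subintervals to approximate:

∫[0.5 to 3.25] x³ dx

f(x) = x³
a = 0.5, b = 3.25, n = 2
h = (b - a)/n = 1.375000

Trapezoidal rule: (h/2)[f(x₀) + 2f(x₁) + 2f(x₂) + ... + f(xₙ)]

x_0 = 0.5000, f(x_0) = 0.125000, coefficient = 1
x_1 = 1.8750, f(x_1) = 6.591797, coefficient = 2
x_2 = 3.2500, f(x_2) = 34.328125, coefficient = 1

I ≈ (1.375000/2) × 47.636719 = 32.750244
Exact value: 27.875977
Error: 4.874268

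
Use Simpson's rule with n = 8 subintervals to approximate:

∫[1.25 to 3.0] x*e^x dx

f(x) = x*e^x
a = 1.25, b = 3.0, n = 8
h = (b - a)/n = 0.218750

Simpson's rule: (h/3)[f(x₀) + 4f(x₁) + 2f(x₂) + ... + f(xₙ)]

x_0 = 1.2500, f(x_0) = 4.362929, coefficient = 1
x_1 = 1.4688, f(x_1) = 6.379959, coefficient = 4
x_2 = 1.6875, f(x_2) = 9.122539, coefficient = 2
x_3 = 1.9062, f(x_3) = 12.824892, coefficient = 4
x_4 = 2.1250, f(x_4) = 17.792407, coefficient = 2
x_5 = 2.3438, f(x_5) = 24.422436, coefficient = 4
x_6 = 2.5625, f(x_6) = 33.231006, coefficient = 2
x_7 = 2.7812, f(x_7) = 44.887101, coefficient = 4
x_8 = 3.0000, f(x_8) = 60.256611, coefficient = 1

I ≈ (0.218750/3) × 538.968994 = 39.299822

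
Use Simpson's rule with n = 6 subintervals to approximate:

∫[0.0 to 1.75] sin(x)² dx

f(x) = sin(x)²
a = 0.0, b = 1.75, n = 6
h = (b - a)/n = 0.291667

Simpson's rule: (h/3)[f(x₀) + 4f(x₁) + 2f(x₂) + ... + f(xₙ)]

x_0 = 0.0000, f(x_0) = 0.000000, coefficient = 1
x_1 = 0.2917, f(x_1) = 0.082684, coefficient = 4
x_2 = 0.5833, f(x_2) = 0.303391, coefficient = 2
x_3 = 0.8750, f(x_3) = 0.589123, coefficient = 4
x_4 = 1.1667, f(x_4) = 0.845379, coefficient = 2
x_5 = 1.4583, f(x_5) = 0.987405, coefficient = 4
x_6 = 1.7500, f(x_6) = 0.968228, coefficient = 1

I ≈ (0.291667/3) × 9.902619 = 0.962755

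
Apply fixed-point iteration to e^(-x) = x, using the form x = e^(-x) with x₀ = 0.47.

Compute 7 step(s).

Equation: e^(-x) = x
Fixed-point form: x = e^(-x)
x₀ = 0.47

x_1 = g(0.470000) = 0.625002
x_2 = g(0.625002) = 0.535260
x_3 = g(0.535260) = 0.585517
x_4 = g(0.585517) = 0.556818
x_5 = g(0.556818) = 0.573030
x_6 = g(0.573030) = 0.563815
x_7 = g(0.563815) = 0.569034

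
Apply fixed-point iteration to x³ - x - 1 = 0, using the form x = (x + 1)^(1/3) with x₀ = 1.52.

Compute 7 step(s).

Equation: x³ - x - 1 = 0
Fixed-point form: x = (x + 1)^(1/3)
x₀ = 1.52

x_1 = g(1.520000) = 1.360818
x_2 = g(1.360818) = 1.331540
x_3 = g(1.331540) = 1.326013
x_4 = g(1.326013) = 1.324964
x_5 = g(1.324964) = 1.324765
x_6 = g(1.324765) = 1.324727
x_7 = g(1.324727) = 1.324720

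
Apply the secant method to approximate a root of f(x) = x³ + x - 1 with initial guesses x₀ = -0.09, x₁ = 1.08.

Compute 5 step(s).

f(x) = x³ + x - 1
x₀ = -0.09, x₁ = 1.08

Secant formula: x_{n+1} = x_n - f(x_n)(x_n - x_{n-1})/(f(x_n) - f(x_{n-1}))

Iteration 1:
  f(-0.090000) = -1.090729
  f(1.080000) = 1.339712
  x_2 = 1.080000 - 1.339712×(1.080000 - (-0.090000))/(1.339712 - (-1.090729))
       = 0.435071
Iteration 2:
  f(1.080000) = 1.339712
  f(0.435071) = -0.482577
  x_3 = 0.435071 - (-0.482577)×(0.435071 - 1.080000)/(-0.482577 - 1.339712)
       = 0.605860
Iteration 3:
  f(0.435071) = -0.482577
  f(0.605860) = -0.171749
  x_4 = 0.605860 - (-0.171749)×(0.605860 - 0.435071)/(-0.171749 - (-0.482577))
       = 0.700231
Iteration 4:
  f(0.605860) = -0.171749
  f(0.700231) = 0.043570
  x_5 = 0.700231 - 0.043570×(0.700231 - 0.605860)/(0.043570 - (-0.171749))
       = 0.681135
Iteration 5:
  f(0.700231) = 0.043570
  f(0.681135) = -0.002856
  x_6 = 0.681135 - (-0.002856)×(0.681135 - 0.700231)/(-0.002856 - 0.043570)
       = 0.682310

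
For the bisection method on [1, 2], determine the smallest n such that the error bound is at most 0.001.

We need (b-a)/2^n ≤ 0.001
(2 - 1)/2^n ≤ 0.001
1/2^n ≤ 0.001
2^n ≥ 1000
n ≥ log₂(1000) = 9.97
n ≥ 10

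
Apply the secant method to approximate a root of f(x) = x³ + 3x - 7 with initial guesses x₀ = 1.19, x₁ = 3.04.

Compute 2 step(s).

f(x) = x³ + 3x - 7
x₀ = 1.19, x₁ = 3.04

Secant formula: x_{n+1} = x_n - f(x_n)(x_n - x_{n-1})/(f(x_n) - f(x_{n-1}))

Iteration 1:
  f(1.190000) = -1.744841
  f(3.040000) = 30.214464
  x_2 = 3.040000 - 30.214464×(3.040000 - 1.190000)/(30.214464 - (-1.744841))
       = 1.291002
Iteration 2:
  f(3.040000) = 30.214464
  f(1.291002) = -0.975298
  x_3 = 1.291002 - (-0.975298)×(1.291002 - 3.040000)/(-0.975298 - 30.214464)
       = 1.345693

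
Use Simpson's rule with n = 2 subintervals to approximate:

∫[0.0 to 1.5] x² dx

f(x) = x²
a = 0.0, b = 1.5, n = 2
h = (b - a)/n = 0.750000

Simpson's rule: (h/3)[f(x₀) + 4f(x₁) + 2f(x₂) + ... + f(xₙ)]

x_0 = 0.0000, f(x_0) = 0.000000, coefficient = 1
x_1 = 0.7500, f(x_1) = 0.562500, coefficient = 4
x_2 = 1.5000, f(x_2) = 2.250000, coefficient = 1

I ≈ (0.750000/3) × 4.500000 = 1.125000
Exact value: 1.125000
Error: 0.000000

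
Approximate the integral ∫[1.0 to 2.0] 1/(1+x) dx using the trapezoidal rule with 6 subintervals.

f(x) = 1/(1+x)
a = 1.0, b = 2.0, n = 6
h = (b - a)/n = 0.166667

Trapezoidal rule: (h/2)[f(x₀) + 2f(x₁) + 2f(x₂) + ... + f(xₙ)]

x_0 = 1.0000, f(x_0) = 0.500000, coefficient = 1
x_1 = 1.1667, f(x_1) = 0.461538, coefficient = 2
x_2 = 1.3333, f(x_2) = 0.428571, coefficient = 2
x_3 = 1.5000, f(x_3) = 0.400000, coefficient = 2
x_4 = 1.6667, f(x_4) = 0.375000, coefficient = 2
x_5 = 1.8333, f(x_5) = 0.352941, coefficient = 2
x_6 = 2.0000, f(x_6) = 0.333333, coefficient = 1

I ≈ (0.166667/2) × 4.869435 = 0.405786
Exact value: 0.405465
Error: 0.000321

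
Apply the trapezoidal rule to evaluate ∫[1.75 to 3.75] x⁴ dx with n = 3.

f(x) = x⁴
a = 1.75, b = 3.75, n = 3
h = (b - a)/n = 0.666667

Trapezoidal rule: (h/2)[f(x₀) + 2f(x₁) + 2f(x₂) + ... + f(xₙ)]

x_0 = 1.7500, f(x_0) = 9.378906, coefficient = 1
x_1 = 2.4167, f(x_1) = 34.108845, coefficient = 2
x_2 = 3.0833, f(x_2) = 90.381993, coefficient = 2
x_3 = 3.7500, f(x_3) = 197.753906, coefficient = 1

I ≈ (0.666667/2) × 456.114487 = 152.038162
Exact value: 145.032813
Error: 7.005350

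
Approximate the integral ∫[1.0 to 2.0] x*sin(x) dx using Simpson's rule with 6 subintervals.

f(x) = x*sin(x)
a = 1.0, b = 2.0, n = 6
h = (b - a)/n = 0.166667

Simpson's rule: (h/3)[f(x₀) + 4f(x₁) + 2f(x₂) + ... + f(xₙ)]

x_0 = 1.0000, f(x_0) = 0.841471, coefficient = 1
x_1 = 1.1667, f(x_1) = 1.072686, coefficient = 4
x_2 = 1.3333, f(x_2) = 1.295917, coefficient = 2
x_3 = 1.5000, f(x_3) = 1.496242, coefficient = 4
x_4 = 1.6667, f(x_4) = 1.659013, coefficient = 2
x_5 = 1.8333, f(x_5) = 1.770514, coefficient = 4
x_6 = 2.0000, f(x_6) = 1.818595, coefficient = 1

I ≈ (0.166667/3) × 25.927694 = 1.440427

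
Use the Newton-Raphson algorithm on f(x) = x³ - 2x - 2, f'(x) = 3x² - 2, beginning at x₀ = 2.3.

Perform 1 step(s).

f(x) = x³ - 2x - 2
f'(x) = 3x² - 2
x₀ = 2.3

Newton-Raphson formula: x_{n+1} = x_n - f(x_n)/f'(x_n)

Iteration 1:
  f(2.300000) = 5.567000
  f'(2.300000) = 13.870000
  x_1 = 2.300000 - 5.567000/13.870000 = 1.898630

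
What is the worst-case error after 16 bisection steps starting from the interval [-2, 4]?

Bisection error bound: |error| ≤ (b-a)/2^n
|error| ≤ (4 - (-2))/2^16 = 6/2^16
|error| ≤ 0.0000915527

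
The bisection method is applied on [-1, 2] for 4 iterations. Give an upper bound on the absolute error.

Bisection error bound: |error| ≤ (b-a)/2^n
|error| ≤ (2 - (-1))/2^4 = 3/2^4
|error| ≤ 0.1875000000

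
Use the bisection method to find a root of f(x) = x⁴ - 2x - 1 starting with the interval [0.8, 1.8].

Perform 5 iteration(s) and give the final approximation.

f(x) = x⁴ - 2x - 1
Initial interval: [0.8, 1.8]

Iteration 1:
  c_1 = (0.800000 + 1.800000)/2 = 1.300000
  f(c_1) = f(1.300000) = -0.743900
  f(a) × f(c) ≥ 0, new interval: [1.300000, 1.800000]
Iteration 2:
  c_2 = (1.300000 + 1.800000)/2 = 1.550000
  f(c_2) = f(1.550000) = 1.672006
  f(a) × f(c) < 0, new interval: [1.300000, 1.550000]
Iteration 3:
  c_3 = (1.300000 + 1.550000)/2 = 1.425000
  f(c_3) = f(1.425000) = 0.273438
  f(a) × f(c) < 0, new interval: [1.300000, 1.425000]
Iteration 4:
  c_4 = (1.300000 + 1.425000)/2 = 1.362500
  f(c_4) = f(1.362500) = -0.278756
  f(a) × f(c) ≥ 0, new interval: [1.362500, 1.425000]
Iteration 5:
  c_5 = (1.362500 + 1.425000)/2 = 1.393750
  f(c_5) = f(1.393750) = -0.014042
  f(a) × f(c) ≥ 0, new interval: [1.393750, 1.425000]

After 5 iteration(s), the approximation is c_5 = 1.393750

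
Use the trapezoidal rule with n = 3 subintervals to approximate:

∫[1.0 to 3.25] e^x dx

f(x) = e^x
a = 1.0, b = 3.25, n = 3
h = (b - a)/n = 0.750000

Trapezoidal rule: (h/2)[f(x₀) + 2f(x₁) + 2f(x₂) + ... + f(xₙ)]

x_0 = 1.0000, f(x_0) = 2.718282, coefficient = 1
x_1 = 1.7500, f(x_1) = 5.754603, coefficient = 2
x_2 = 2.5000, f(x_2) = 12.182494, coefficient = 2
x_3 = 3.2500, f(x_3) = 25.790340, coefficient = 1

I ≈ (0.750000/2) × 64.382815 = 24.143556
Exact value: 23.072058
Error: 1.071498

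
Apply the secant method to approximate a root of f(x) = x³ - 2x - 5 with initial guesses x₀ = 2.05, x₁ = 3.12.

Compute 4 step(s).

f(x) = x³ - 2x - 5
x₀ = 2.05, x₁ = 3.12

Secant formula: x_{n+1} = x_n - f(x_n)(x_n - x_{n-1})/(f(x_n) - f(x_{n-1}))

Iteration 1:
  f(2.050000) = -0.484875
  f(3.120000) = 19.131328
  x_2 = 3.120000 - 19.131328×(3.120000 - 2.050000)/(19.131328 - (-0.484875))
       = 2.076448
Iteration 2:
  f(3.120000) = 19.131328
  f(2.076448) = -0.200004
  x_3 = 2.076448 - (-0.200004)×(2.076448 - 3.120000)/(-0.200004 - 19.131328)
       = 2.087245
Iteration 3:
  f(2.076448) = -0.200004
  f(2.087245) = -0.081215
  x_4 = 2.087245 - (-0.081215)×(2.087245 - 2.076448)/(-0.081215 - (-0.200004))
       = 2.094627
Iteration 4:
  f(2.087245) = -0.081215
  f(2.094627) = 0.000840
  x_5 = 2.094627 - 0.000840×(2.094627 - 2.087245)/(0.000840 - (-0.081215))
       = 2.094551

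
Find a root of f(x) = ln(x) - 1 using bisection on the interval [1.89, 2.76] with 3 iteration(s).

f(x) = ln(x) - 1
Initial interval: [1.89, 2.76]

Iteration 1:
  c_1 = (1.890000 + 2.760000)/2 = 2.325000
  f(c_1) = f(2.325000) = -0.156280
  f(a) × f(c) ≥ 0, new interval: [2.325000, 2.760000]
Iteration 2:
  c_2 = (2.325000 + 2.760000)/2 = 2.542500
  f(c_2) = f(2.542500) = -0.066852
  f(a) × f(c) ≥ 0, new interval: [2.542500, 2.760000]
Iteration 3:
  c_3 = (2.542500 + 2.760000)/2 = 2.651250
  f(c_3) = f(2.651250) = -0.024969
  f(a) × f(c) ≥ 0, new interval: [2.651250, 2.760000]

After 3 iteration(s), the approximation is c_3 = 2.651250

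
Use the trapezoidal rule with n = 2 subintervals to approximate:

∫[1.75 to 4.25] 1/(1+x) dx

f(x) = 1/(1+x)
a = 1.75, b = 4.25, n = 2
h = (b - a)/n = 1.250000

Trapezoidal rule: (h/2)[f(x₀) + 2f(x₁) + 2f(x₂) + ... + f(xₙ)]

x_0 = 1.7500, f(x_0) = 0.363636, coefficient = 1
x_1 = 3.0000, f(x_1) = 0.250000, coefficient = 2
x_2 = 4.2500, f(x_2) = 0.190476, coefficient = 1

I ≈ (1.250000/2) × 1.054113 = 0.658820
Exact value: 0.646627
Error: 0.012193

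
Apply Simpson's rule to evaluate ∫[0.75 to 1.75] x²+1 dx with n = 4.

f(x) = x²+1
a = 0.75, b = 1.75, n = 4
h = (b - a)/n = 0.250000

Simpson's rule: (h/3)[f(x₀) + 4f(x₁) + 2f(x₂) + ... + f(xₙ)]

x_0 = 0.7500, f(x_0) = 1.562500, coefficient = 1
x_1 = 1.0000, f(x_1) = 2.000000, coefficient = 4
x_2 = 1.2500, f(x_2) = 2.562500, coefficient = 2
x_3 = 1.5000, f(x_3) = 3.250000, coefficient = 4
x_4 = 1.7500, f(x_4) = 4.062500, coefficient = 1

I ≈ (0.250000/3) × 31.750000 = 2.645833
Exact value: 2.645833
Error: 0.000000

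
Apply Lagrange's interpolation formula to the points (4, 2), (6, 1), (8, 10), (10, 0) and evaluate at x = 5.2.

Lagrange interpolation formula:
P(x) = Σ yᵢ × Lᵢ(x)
where Lᵢ(x) = Π_{j≠i} (x - xⱼ)/(xᵢ - xⱼ)

L_0(5.2) = (5.2 - 6)/(4 - 6) × (5.2 - 8)/(4 - 8) × (5.2 - 10)/(4 - 10) = 0.224000
L_1(5.2) = (5.2 - 4)/(6 - 4) × (5.2 - 8)/(6 - 8) × (5.2 - 10)/(6 - 10) = 1.008000
L_2(5.2) = (5.2 - 4)/(8 - 4) × (5.2 - 6)/(8 - 6) × (5.2 - 10)/(8 - 10) = -0.288000
L_3(5.2) = (5.2 - 4)/(10 - 4) × (5.2 - 6)/(10 - 6) × (5.2 - 8)/(10 - 8) = 0.056000

P(5.2) = 2×L_0(5.2) + 1×L_1(5.2) + 10×L_2(5.2) + 0×L_3(5.2)
P(5.2) = -1.424000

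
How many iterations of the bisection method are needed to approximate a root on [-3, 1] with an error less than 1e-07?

We need (b-a)/2^n ≤ 1e-07
(1 - (-3))/2^n ≤ 1e-07
4/2^n ≤ 1e-07
2^n ≥ 40000000
n ≥ log₂(40000000) = 25.25
n ≥ 26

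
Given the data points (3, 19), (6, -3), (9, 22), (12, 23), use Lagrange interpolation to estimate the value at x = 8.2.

Lagrange interpolation formula:
P(x) = Σ yᵢ × Lᵢ(x)
where Lᵢ(x) = Π_{j≠i} (x - xⱼ)/(xᵢ - xⱼ)

L_0(8.2) = (8.2 - 6)/(3 - 6) × (8.2 - 9)/(3 - 9) × (8.2 - 12)/(3 - 12) = -0.041284
L_1(8.2) = (8.2 - 3)/(6 - 3) × (8.2 - 9)/(6 - 9) × (8.2 - 12)/(6 - 12) = 0.292741
L_2(8.2) = (8.2 - 3)/(9 - 3) × (8.2 - 6)/(9 - 6) × (8.2 - 12)/(9 - 12) = 0.805037
L_3(8.2) = (8.2 - 3)/(12 - 3) × (8.2 - 6)/(12 - 6) × (8.2 - 9)/(12 - 9) = -0.056494

P(8.2) = 19×L_0(8.2) + (-3)×L_1(8.2) + 22×L_2(8.2) + 23×L_3(8.2)
P(8.2) = 14.748840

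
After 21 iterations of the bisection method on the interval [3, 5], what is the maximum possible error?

Bisection error bound: |error| ≤ (b-a)/2^n
|error| ≤ (5 - 3)/2^21 = 2/2^21
|error| ≤ 0.0000009537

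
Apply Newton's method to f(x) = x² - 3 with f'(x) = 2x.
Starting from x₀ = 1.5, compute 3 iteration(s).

f(x) = x² - 3
f'(x) = 2x
x₀ = 1.5

Newton-Raphson formula: x_{n+1} = x_n - f(x_n)/f'(x_n)

Iteration 1:
  f(1.500000) = -0.750000
  f'(1.500000) = 3.000000
  x_1 = 1.500000 - (-0.750000)/3.000000 = 1.750000
Iteration 2:
  f(1.750000) = 0.062500
  f'(1.750000) = 3.500000
  x_2 = 1.750000 - 0.062500/3.500000 = 1.732143
Iteration 3:
  f(1.732143) = 0.000319
  f'(1.732143) = 3.464286
  x_3 = 1.732143 - 0.000319/3.464286 = 1.732051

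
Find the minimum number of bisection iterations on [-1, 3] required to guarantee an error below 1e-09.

We need (b-a)/2^n ≤ 1e-09
(3 - (-1))/2^n ≤ 1e-09
4/2^n ≤ 1e-09
2^n ≥ 4000000000
n ≥ log₂(4000000000) = 31.90
n ≥ 32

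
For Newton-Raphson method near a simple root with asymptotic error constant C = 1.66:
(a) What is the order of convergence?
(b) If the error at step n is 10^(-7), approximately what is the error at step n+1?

(a) Newton-Raphson has quadratic (order 2) convergence near simple roots.
    This means |e_{n+1}| ≈ C|e_n|².

(b) With |e_n| = 10^(-7) and C = 1.66:
    |e_{n+1}| ≈ 1.66 × (10^(-7))² = 1.66 × 10^(-14)

(a) 2 (quadratic); (b) |e_{n+1}| ≈ 1.660e-14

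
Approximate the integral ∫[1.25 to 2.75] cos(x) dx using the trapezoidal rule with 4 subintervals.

f(x) = cos(x)
a = 1.25, b = 2.75, n = 4
h = (b - a)/n = 0.375000

Trapezoidal rule: (h/2)[f(x₀) + 2f(x₁) + 2f(x₂) + ... + f(xₙ)]

x_0 = 1.2500, f(x_0) = 0.315322, coefficient = 1
x_1 = 1.6250, f(x_1) = -0.054177, coefficient = 2
x_2 = 2.0000, f(x_2) = -0.416147, coefficient = 2
x_3 = 2.3750, f(x_3) = -0.720278, coefficient = 2
x_4 = 2.7500, f(x_4) = -0.924302, coefficient = 1

I ≈ (0.375000/2) × -2.990185 = -0.560660
Exact value: -0.567324
Error: 0.006664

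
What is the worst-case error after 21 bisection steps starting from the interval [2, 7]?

Bisection error bound: |error| ≤ (b-a)/2^n
|error| ≤ (7 - 2)/2^21 = 5/2^21
|error| ≤ 0.0000023842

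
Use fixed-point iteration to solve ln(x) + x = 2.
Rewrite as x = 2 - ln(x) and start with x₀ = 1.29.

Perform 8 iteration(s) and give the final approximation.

Equation: ln(x) + x = 2
Fixed-point form: x = 2 - ln(x)
x₀ = 1.29

x_1 = g(1.290000) = 1.745358
x_2 = g(1.745358) = 1.443040
x_3 = g(1.443040) = 1.633248
x_4 = g(1.633248) = 1.509430
x_5 = g(1.509430) = 1.588268
x_6 = g(1.588268) = 1.537356
x_7 = g(1.537356) = 1.569936
x_8 = g(1.569936) = 1.548965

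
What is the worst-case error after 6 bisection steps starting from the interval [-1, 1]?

Bisection error bound: |error| ≤ (b-a)/2^n
|error| ≤ (1 - (-1))/2^6 = 2/2^6
|error| ≤ 0.0312500000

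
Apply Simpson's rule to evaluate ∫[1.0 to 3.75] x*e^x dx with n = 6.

f(x) = x*e^x
a = 1.0, b = 3.75, n = 6
h = (b - a)/n = 0.458333

Simpson's rule: (h/3)[f(x₀) + 4f(x₁) + 2f(x₂) + ... + f(xₙ)]

x_0 = 1.0000, f(x_0) = 2.718282, coefficient = 1
x_1 = 1.4583, f(x_1) = 6.269067, coefficient = 4
x_2 = 1.9167, f(x_2) = 13.029998, coefficient = 2
x_3 = 2.3750, f(x_3) = 25.533656, coefficient = 4
x_4 = 2.8333, f(x_4) = 48.172446, coefficient = 2
x_5 = 3.2917, f(x_5) = 88.505145, coefficient = 4
x_6 = 3.7500, f(x_6) = 159.454058, coefficient = 1

I ≈ (0.458333/3) × 765.808703 = 116.998552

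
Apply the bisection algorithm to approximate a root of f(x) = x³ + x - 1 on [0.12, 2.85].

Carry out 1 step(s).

f(x) = x³ + x - 1
Initial interval: [0.12, 2.85]

Iteration 1:
  c_1 = (0.120000 + 2.850000)/2 = 1.485000
  f(c_1) = f(1.485000) = 3.759759
  f(a) × f(c) < 0, new interval: [0.120000, 1.485000]

After 1 iteration(s), the approximation is c_1 = 1.485000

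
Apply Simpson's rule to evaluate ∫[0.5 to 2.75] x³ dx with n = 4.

f(x) = x³
a = 0.5, b = 2.75, n = 4
h = (b - a)/n = 0.562500

Simpson's rule: (h/3)[f(x₀) + 4f(x₁) + 2f(x₂) + ... + f(xₙ)]

x_0 = 0.5000, f(x_0) = 0.125000, coefficient = 1
x_1 = 1.0625, f(x_1) = 1.199463, coefficient = 4
x_2 = 1.6250, f(x_2) = 4.291016, coefficient = 2
x_3 = 2.1875, f(x_3) = 10.467529, coefficient = 4
x_4 = 2.7500, f(x_4) = 20.796875, coefficient = 1

I ≈ (0.562500/3) × 76.171875 = 14.282227
Exact value: 14.282227
Error: 0.000000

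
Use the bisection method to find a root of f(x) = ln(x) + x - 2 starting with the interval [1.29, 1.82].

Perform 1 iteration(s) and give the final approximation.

f(x) = ln(x) + x - 2
Initial interval: [1.29, 1.82]

Iteration 1:
  c_1 = (1.290000 + 1.820000)/2 = 1.555000
  f(c_1) = f(1.555000) = -0.003524
  f(a) × f(c) ≥ 0, new interval: [1.555000, 1.820000]

After 1 iteration(s), the approximation is c_1 = 1.555000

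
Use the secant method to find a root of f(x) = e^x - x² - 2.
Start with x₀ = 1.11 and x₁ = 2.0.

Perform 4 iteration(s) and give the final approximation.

f(x) = e^x - x² - 2
x₀ = 1.11, x₁ = 2.0

Secant formula: x_{n+1} = x_n - f(x_n)(x_n - x_{n-1})/(f(x_n) - f(x_{n-1}))

Iteration 1:
  f(1.110000) = -0.197742
  f(2.000000) = 1.389056
  x_2 = 2.000000 - 1.389056×(2.000000 - 1.110000)/(1.389056 - (-0.197742))
       = 1.220909
Iteration 2:
  f(2.000000) = 1.389056
  f(1.220909) = -0.100351
  x_3 = 1.220909 - (-0.100351)×(1.220909 - 2.000000)/(-0.100351 - 1.389056)
       = 1.273401
Iteration 3:
  f(1.220909) = -0.100351
  f(1.273401) = -0.048566
  x_4 = 1.273401 - (-0.048566)×(1.273401 - 1.220909)/(-0.048566 - (-0.100351))
       = 1.322631
Iteration 4:
  f(1.273401) = -0.048566
  f(1.322631) = 0.003931
  x_5 = 1.322631 - 0.003931×(1.322631 - 1.273401)/(0.003931 - (-0.048566))
       = 1.318945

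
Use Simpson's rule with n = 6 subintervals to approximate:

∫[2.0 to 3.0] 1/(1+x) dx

f(x) = 1/(1+x)
a = 2.0, b = 3.0, n = 6
h = (b - a)/n = 0.166667

Simpson's rule: (h/3)[f(x₀) + 4f(x₁) + 2f(x₂) + ... + f(xₙ)]

x_0 = 2.0000, f(x_0) = 0.333333, coefficient = 1
x_1 = 2.1667, f(x_1) = 0.315789, coefficient = 4
x_2 = 2.3333, f(x_2) = 0.300000, coefficient = 2
x_3 = 2.5000, f(x_3) = 0.285714, coefficient = 4
x_4 = 2.6667, f(x_4) = 0.272727, coefficient = 2
x_5 = 2.8333, f(x_5) = 0.260870, coefficient = 4
x_6 = 3.0000, f(x_6) = 0.250000, coefficient = 1

I ≈ (0.166667/3) × 5.178281 = 0.287682
Exact value: 0.287682
Error: 0.000000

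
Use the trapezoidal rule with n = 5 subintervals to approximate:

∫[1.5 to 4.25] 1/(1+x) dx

f(x) = 1/(1+x)
a = 1.5, b = 4.25, n = 5
h = (b - a)/n = 0.550000

Trapezoidal rule: (h/2)[f(x₀) + 2f(x₁) + 2f(x₂) + ... + f(xₙ)]

x_0 = 1.5000, f(x_0) = 0.400000, coefficient = 1
x_1 = 2.0500, f(x_1) = 0.327869, coefficient = 2
x_2 = 2.6000, f(x_2) = 0.277778, coefficient = 2
x_3 = 3.1500, f(x_3) = 0.240964, coefficient = 2
x_4 = 3.7000, f(x_4) = 0.212766, coefficient = 2
x_5 = 4.2500, f(x_5) = 0.190476, coefficient = 1

I ≈ (0.550000/2) × 2.709229 = 0.745038
Exact value: 0.741937
Error: 0.003101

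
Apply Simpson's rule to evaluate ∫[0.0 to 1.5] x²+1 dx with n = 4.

f(x) = x²+1
a = 0.0, b = 1.5, n = 4
h = (b - a)/n = 0.375000

Simpson's rule: (h/3)[f(x₀) + 4f(x₁) + 2f(x₂) + ... + f(xₙ)]

x_0 = 0.0000, f(x_0) = 1.000000, coefficient = 1
x_1 = 0.3750, f(x_1) = 1.140625, coefficient = 4
x_2 = 0.7500, f(x_2) = 1.562500, coefficient = 2
x_3 = 1.1250, f(x_3) = 2.265625, coefficient = 4
x_4 = 1.5000, f(x_4) = 3.250000, coefficient = 1

I ≈ (0.375000/3) × 21.000000 = 2.625000
Exact value: 2.625000
Error: 0.000000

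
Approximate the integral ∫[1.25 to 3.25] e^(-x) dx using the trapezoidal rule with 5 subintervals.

f(x) = e^(-x)
a = 1.25, b = 3.25, n = 5
h = (b - a)/n = 0.400000

Trapezoidal rule: (h/2)[f(x₀) + 2f(x₁) + 2f(x₂) + ... + f(xₙ)]

x_0 = 1.2500, f(x_0) = 0.286505, coefficient = 1
x_1 = 1.6500, f(x_1) = 0.192050, coefficient = 2
x_2 = 2.0500, f(x_2) = 0.128735, coefficient = 2
x_3 = 2.4500, f(x_3) = 0.086294, coefficient = 2
x_4 = 2.8500, f(x_4) = 0.057844, coefficient = 2
x_5 = 3.2500, f(x_5) = 0.038774, coefficient = 1

I ≈ (0.400000/2) × 1.255124 = 0.251025
Exact value: 0.247731
Error: 0.003294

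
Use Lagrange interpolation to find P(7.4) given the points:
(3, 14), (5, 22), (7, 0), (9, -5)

Lagrange interpolation formula:
P(x) = Σ yᵢ × Lᵢ(x)
where Lᵢ(x) = Π_{j≠i} (x - xⱼ)/(xᵢ - xⱼ)

L_0(7.4) = (7.4 - 5)/(3 - 5) × (7.4 - 7)/(3 - 7) × (7.4 - 9)/(3 - 9) = 0.032000
L_1(7.4) = (7.4 - 3)/(5 - 3) × (7.4 - 7)/(5 - 7) × (7.4 - 9)/(5 - 9) = -0.176000
L_2(7.4) = (7.4 - 3)/(7 - 3) × (7.4 - 5)/(7 - 5) × (7.4 - 9)/(7 - 9) = 1.056000
L_3(7.4) = (7.4 - 3)/(9 - 3) × (7.4 - 5)/(9 - 5) × (7.4 - 7)/(9 - 7) = 0.088000

P(7.4) = 14×L_0(7.4) + 22×L_1(7.4) + 0×L_2(7.4) + (-5)×L_3(7.4)
P(7.4) = -3.864000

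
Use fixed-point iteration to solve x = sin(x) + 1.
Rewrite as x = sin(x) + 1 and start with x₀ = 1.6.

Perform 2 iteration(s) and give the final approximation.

Equation: x = sin(x) + 1
Fixed-point form: x = sin(x) + 1
x₀ = 1.6

x_1 = g(1.600000) = 1.999574
x_2 = g(1.999574) = 1.909475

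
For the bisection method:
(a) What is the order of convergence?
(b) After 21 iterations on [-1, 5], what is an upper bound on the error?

(a) Bisection has linear (order 1) convergence; the error is halved each step.

(b) Error bound = (b-a)/2^n = (5 - (-1))/2^{21}
    = 6/2^{21}

(a) 1 (linear); (b) error ≤ 2.86e-06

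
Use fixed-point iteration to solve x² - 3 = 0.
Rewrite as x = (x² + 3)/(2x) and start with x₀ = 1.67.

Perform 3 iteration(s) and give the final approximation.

Equation: x² - 3 = 0
Fixed-point form: x = (x² + 3)/(2x)
x₀ = 1.67

x_1 = g(1.670000) = 1.733204
x_2 = g(1.733204) = 1.732051
x_3 = g(1.732051) = 1.732051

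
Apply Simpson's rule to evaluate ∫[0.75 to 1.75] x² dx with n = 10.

f(x) = x²
a = 0.75, b = 1.75, n = 10
h = (b - a)/n = 0.100000

Simpson's rule: (h/3)[f(x₀) + 4f(x₁) + 2f(x₂) + ... + f(xₙ)]

x_0 = 0.7500, f(x_0) = 0.562500, coefficient = 1
x_1 = 0.8500, f(x_1) = 0.722500, coefficient = 4
x_2 = 0.9500, f(x_2) = 0.902500, coefficient = 2
x_3 = 1.0500, f(x_3) = 1.102500, coefficient = 4
x_4 = 1.1500, f(x_4) = 1.322500, coefficient = 2
x_5 = 1.2500, f(x_5) = 1.562500, coefficient = 4
x_6 = 1.3500, f(x_6) = 1.822500, coefficient = 2
x_7 = 1.4500, f(x_7) = 2.102500, coefficient = 4
x_8 = 1.5500, f(x_8) = 2.402500, coefficient = 2
x_9 = 1.6500, f(x_9) = 2.722500, coefficient = 4
x_10 = 1.7500, f(x_10) = 3.062500, coefficient = 1

I ≈ (0.100000/3) × 49.375000 = 1.645833
Exact value: 1.645833
Error: 0.000000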